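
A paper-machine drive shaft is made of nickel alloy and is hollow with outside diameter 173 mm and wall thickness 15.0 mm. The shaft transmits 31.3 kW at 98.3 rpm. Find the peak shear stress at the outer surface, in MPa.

ω = 2π·98.3/60 = 10.29 rad/s, so T = P/ω = 31.3×10³ / 10.29 = 3041 N·m.
J = π(d_o⁴ − d_i⁴)/32 = π(0.173⁴ − 0.143⁴)/32 = 4.689×10^-5 m⁴.
τ_max = T·r/J = 3041 × 0.0865 / 4.689×10^-5 = 5.610×10^6 Pa.

5.61 MPa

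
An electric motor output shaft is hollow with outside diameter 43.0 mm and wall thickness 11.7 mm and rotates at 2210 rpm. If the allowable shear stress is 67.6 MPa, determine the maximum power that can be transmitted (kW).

234 kW

J = π(d_o⁴ − d_i⁴)/32 = π(0.0430⁴ − 0.0196⁴)/32 = 3.212×10^-7 m⁴.
T_max = τ_allow·J/r = 6.76×10^7 × 3.212×10^-7 / 0.0215 = 1010 N·m.
ω = 2π·2210/60 = 231.4 rad/s, so P_max = T_max·ω = 2.337×10^5 W.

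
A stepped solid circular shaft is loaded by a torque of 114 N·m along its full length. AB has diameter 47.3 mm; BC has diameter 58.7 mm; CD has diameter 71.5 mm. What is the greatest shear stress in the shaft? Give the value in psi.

796 psi

Under the same torque, τ_max = 16T/(πd³) is largest where d is smallest — segment AB (d = 47.3 mm).
τ_max = 16·114.0/(π·(0.0473)³) = 5.486×10^6 Pa.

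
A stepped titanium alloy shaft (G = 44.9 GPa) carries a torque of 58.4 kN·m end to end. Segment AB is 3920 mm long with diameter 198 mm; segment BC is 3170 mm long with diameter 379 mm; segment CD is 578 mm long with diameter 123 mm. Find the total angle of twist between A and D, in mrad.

69.3 mrad

J_AB = π(0.198)⁴/32 = 1.51×10^-4 m⁴; J_BC = π(0.379)⁴/32 = 2.03×10^-3 m⁴; J_CD = π(0.123)⁴/32 = 2.25×10^-5 m⁴.
θ = (T/G)·Σ L_i/J_i = (58400/44.9×10⁹)·(3.92/1.51×10^-4 + 3.17/2.03×10^-3 + 0.578/2.25×10^-5) = 0.06928 rad.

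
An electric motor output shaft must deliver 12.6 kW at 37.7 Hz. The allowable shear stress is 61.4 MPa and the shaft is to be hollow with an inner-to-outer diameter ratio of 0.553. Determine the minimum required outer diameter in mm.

16.9 mm

ω = 2π·37.7 = 236.9 rad/s, so T = P/ω = 12.6×10³ / 236.9 = 53.19 N·m.
For a hollow shaft with d_i/d_o = 0.553: τ_max = 16T/(π d_o³ (1−k⁴)), so d_o = [16T/(π τ_allow (1−k⁴))]^(1/3) = [16·53.19/(π·6.14×10^7·0.9065)]^(1/3) = 0.01695 m.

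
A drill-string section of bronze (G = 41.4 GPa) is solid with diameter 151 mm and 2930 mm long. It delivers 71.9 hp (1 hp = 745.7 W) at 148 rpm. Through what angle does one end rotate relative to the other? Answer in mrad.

ω = 2π·148/60 = 15.50 rad/s, so T = P/ω = 71.9×745.7 / 15.50 = 3459 N·m.
J = πd⁴/32 = π(0.151)⁴/32 = 5.104×10^-5 m⁴.
θ = T·L/(G·J) = 3459 × 2.93 / (41.4×10⁹ × 5.104×10^-5) = 4.797×10^-3 rad.

4.80 mrad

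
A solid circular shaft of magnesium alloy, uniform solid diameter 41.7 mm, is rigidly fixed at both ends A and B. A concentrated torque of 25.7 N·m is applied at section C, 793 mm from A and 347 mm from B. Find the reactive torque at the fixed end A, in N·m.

7.82 N·m

With uniform GJ and both ends fixed, compatibility θ_AC = θ_CB gives T_A·a = T_B·b, together with T_A + T_B = T₀.
T_A = T₀·b/(a+b) = 25.70·347/1140 = 7.823 N·m; T_B = 17.88 N·m.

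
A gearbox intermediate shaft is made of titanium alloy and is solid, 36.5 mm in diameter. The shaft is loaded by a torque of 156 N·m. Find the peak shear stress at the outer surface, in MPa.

J = πd⁴/32 = π(0.0365)⁴/32 = 1.742×10^-7 m⁴.
τ_max = T·r/J = 156.0 × 0.0182 / 1.742×10^-7 = 1.634×10^7 Pa.

16.3 MPa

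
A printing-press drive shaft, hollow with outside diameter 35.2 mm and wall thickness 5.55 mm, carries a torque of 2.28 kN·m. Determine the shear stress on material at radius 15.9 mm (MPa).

J = π(d_o⁴ − d_i⁴)/32 = π(0.0352⁴ − 0.0241⁴)/32 = 1.176×10^-7 m⁴.
Shear stress varies linearly with radius: τ = T·r/J = 2280 × 0.0159 / 1.176×10^-7 = 3.083×10^8 Pa.

308 MPa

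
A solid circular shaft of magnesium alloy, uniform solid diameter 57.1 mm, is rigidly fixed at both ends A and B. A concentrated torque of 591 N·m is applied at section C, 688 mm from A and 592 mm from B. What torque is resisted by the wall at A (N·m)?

273 N·m

With uniform GJ and both ends fixed, compatibility θ_AC = θ_CB gives T_A·a = T_B·b, together with T_A + T_B = T₀.
T_A = T₀·b/(a+b) = 591.0·592/1280 = 273.3 N·m; T_B = 317.7 N·m.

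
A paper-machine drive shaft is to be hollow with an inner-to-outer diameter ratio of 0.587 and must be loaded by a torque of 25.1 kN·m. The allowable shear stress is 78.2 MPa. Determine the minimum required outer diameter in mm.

123 mm

For a hollow shaft with d_i/d_o = 0.587: τ_max = 16T/(π d_o³ (1−k⁴)), so d_o = [16T/(π τ_allow (1−k⁴))]^(1/3) = [16·25100/(π·7.82×10^7·0.8813)]^(1/3) = 0.1229 m.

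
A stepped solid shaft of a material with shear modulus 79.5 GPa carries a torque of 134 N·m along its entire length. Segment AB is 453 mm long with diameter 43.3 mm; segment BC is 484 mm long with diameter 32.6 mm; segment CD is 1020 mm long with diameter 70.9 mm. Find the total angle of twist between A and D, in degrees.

J_AB = π(0.0433)⁴/32 = 3.45×10^-7 m⁴; J_BC = π(0.0326)⁴/32 = 1.11×10^-7 m⁴; J_CD = π(0.0709)⁴/32 = 2.48×10^-6 m⁴.
θ = (T/G)·Σ L_i/J_i = (134.0/79.5×10⁹)·(0.453/3.45×10^-7 + 0.484/1.11×10^-7 + 1.02/2.48×10^-6) = 0.01026 rad.

0.588°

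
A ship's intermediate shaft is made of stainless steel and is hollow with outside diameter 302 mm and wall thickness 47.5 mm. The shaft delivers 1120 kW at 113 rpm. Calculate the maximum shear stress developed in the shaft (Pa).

2.25e7 Pa

ω = 2π·113/60 = 11.83 rad/s, so T = P/ω = 1120×10³ / 11.83 = 94650 N·m.
J = π(d_o⁴ − d_i⁴)/32 = π(0.302⁴ − 0.207⁴)/32 = 6.364×10^-4 m⁴.
τ_max = T·r/J = 94650 × 0.151 / 6.364×10^-4 = 2.246×10^7 Pa.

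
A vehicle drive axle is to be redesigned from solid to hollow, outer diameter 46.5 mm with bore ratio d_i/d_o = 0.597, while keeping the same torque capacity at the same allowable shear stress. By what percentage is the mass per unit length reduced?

29.5 %

Equal τ_max and T ⇒ the solid shaft needs d_s³ = d_o³(1−k⁴), so d_s = 46.5·(1−0.597⁴)^(1/3) = 44.44 mm.
Area ratio A_h/A_s = d_o²(1−k²)/d_s² = (1−k²)/(1−k⁴)^(2/3) = 0.7046.
Mass saving = 1 − 0.7046 = 29.5 %.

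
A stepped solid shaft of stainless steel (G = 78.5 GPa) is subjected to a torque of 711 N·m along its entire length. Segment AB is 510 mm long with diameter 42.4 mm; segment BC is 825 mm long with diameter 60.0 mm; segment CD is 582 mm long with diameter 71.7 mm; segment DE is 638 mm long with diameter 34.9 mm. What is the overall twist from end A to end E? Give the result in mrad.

62.1 mrad

J_AB = π(0.0424)⁴/32 = 3.17×10^-7 m⁴; J_BC = π(0.0600)⁴/32 = 1.27×10^-6 m⁴; J_CD = π(0.0717)⁴/32 = 2.59×10^-6 m⁴; J_DE = π(0.0349)⁴/32 = 1.46×10^-7 m⁴.
θ = (T/G)·Σ L_i/J_i = (711.0/78.5×10⁹)·(0.510/3.17×10^-7 + 0.825/1.27×10^-6 + 0.582/2.59×10^-6 + 0.638/1.46×10^-7) = 0.06214 rad.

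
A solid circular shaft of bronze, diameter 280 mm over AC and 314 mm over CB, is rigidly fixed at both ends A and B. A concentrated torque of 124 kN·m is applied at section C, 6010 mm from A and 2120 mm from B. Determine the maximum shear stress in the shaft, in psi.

Compatibility: T_A·a/J_AC = T_B·b/J_CB with T_A + T_B = T₀.
J_AC = 6.03×10^-4 m⁴, J_CB = 9.54×10^-4 m⁴, so T_A = T₀·(J_AC/a)/((J_AC/a)+(J_CB/b)) = 22610 N·m, T_B = 101400 N·m.
τ in each portion: τ_AC = 5.25×10^6 Pa, τ_CB = 1.67×10^7 Pa; maximum is in CB.
τ_max = T_CB·r/J = 101400·0.157/9.54×10^-4 = 1.668×10^7 Pa.

2420 psi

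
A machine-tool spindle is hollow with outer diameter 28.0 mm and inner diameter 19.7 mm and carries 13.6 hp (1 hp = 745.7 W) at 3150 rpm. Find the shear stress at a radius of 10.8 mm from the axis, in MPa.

ω = 2π·3150/60 = 329.9 rad/s, so T = P/ω = 13.6×745.7 / 329.9 = 30.74 N·m.
J = π(d_o⁴ − d_i⁴)/32 = π(0.0280⁴ − 0.0197⁴)/32 = 4.556×10^-8 m⁴.
Shear stress varies linearly with radius: τ = T·r/J = 30.74 × 0.0108 / 4.556×10^-8 = 7.288×10^6 Pa.

7.29 MPa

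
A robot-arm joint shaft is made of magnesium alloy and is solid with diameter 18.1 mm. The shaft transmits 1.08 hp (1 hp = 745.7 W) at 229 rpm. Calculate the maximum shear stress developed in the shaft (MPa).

28.8 MPa

ω = 2π·229/60 = 23.98 rad/s, so T = P/ω = 1.08×745.7 / 23.98 = 33.58 N·m.
J = πd⁴/32 = π(0.0181)⁴/32 = 1.054×10^-8 m⁴.
τ_max = T·r/J = 33.58 × 0.00905 / 1.054×10^-8 = 2.884×10^7 Pa.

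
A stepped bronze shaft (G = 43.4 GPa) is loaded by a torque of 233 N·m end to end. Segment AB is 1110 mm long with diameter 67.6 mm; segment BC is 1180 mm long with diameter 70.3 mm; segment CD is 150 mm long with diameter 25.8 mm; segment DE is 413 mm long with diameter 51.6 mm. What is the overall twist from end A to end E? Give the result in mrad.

J_AB = π(0.0676)⁴/32 = 2.05×10^-6 m⁴; J_BC = π(0.0703)⁴/32 = 2.40×10^-6 m⁴; J_CD = π(0.0258)⁴/32 = 4.35×10^-8 m⁴; J_DE = π(0.0516)⁴/32 = 6.96×10^-7 m⁴.
θ = (T/G)·Σ L_i/J_i = (233.0/43.4×10⁹)·(1.11/2.05×10^-6 + 1.18/2.40×10^-6 + 0.150/4.35×10^-8 + 0.413/6.96×10^-7) = 0.02725 rad.

27.2 mrad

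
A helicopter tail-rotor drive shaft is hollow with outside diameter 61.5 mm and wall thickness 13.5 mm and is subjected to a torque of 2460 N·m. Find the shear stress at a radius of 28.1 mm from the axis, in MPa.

J = π(d_o⁴ − d_i⁴)/32 = π(0.0615⁴ − 0.0345⁴)/32 = 1.265×10^-6 m⁴.
Shear stress varies linearly with radius: τ = T·r/J = 2460 × 0.0281 / 1.265×10^-6 = 5.463×10^7 Pa.

54.6 MPa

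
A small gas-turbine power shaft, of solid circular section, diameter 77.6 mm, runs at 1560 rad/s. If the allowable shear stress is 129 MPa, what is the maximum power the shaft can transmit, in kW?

18500 kW

J = πd⁴/32 = π(0.0776)⁴/32 = 3.560×10^-6 m⁴.
T_max = τ_allow·J/r = 1.29×10^8 × 3.560×10^-6 / 0.0388 = 11840 N·m.
ω = 1560 rad/s, so P_max = T_max·ω = 1.846×10^7 W.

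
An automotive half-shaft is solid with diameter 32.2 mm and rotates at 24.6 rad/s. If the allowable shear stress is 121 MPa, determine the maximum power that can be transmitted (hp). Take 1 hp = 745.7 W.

J = πd⁴/32 = π(0.0322)⁴/32 = 1.055×10^-7 m⁴.
T_max = τ_allow·J/r = 1.21×10^8 × 1.055×10^-7 / 0.0161 = 793.2 N·m.
ω = 24.6 rad/s, so P_max = T_max·ω = 1.951×10^4 W.

26.2 hp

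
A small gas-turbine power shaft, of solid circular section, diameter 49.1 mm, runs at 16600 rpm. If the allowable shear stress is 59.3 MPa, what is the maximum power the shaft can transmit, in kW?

J = πd⁴/32 = π(0.0491)⁴/32 = 5.706×10^-7 m⁴.
T_max = τ_allow·J/r = 5.93×10^7 × 5.706×10^-7 / 0.0246 = 1378 N·m.
ω = 2π·16600/60 = 1738 rad/s, so P_max = T_max·ω = 2.396×10^6 W.

2400 kW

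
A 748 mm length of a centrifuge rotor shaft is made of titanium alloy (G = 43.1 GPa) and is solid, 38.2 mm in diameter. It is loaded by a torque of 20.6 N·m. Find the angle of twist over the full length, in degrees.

0.0980°

J = πd⁴/32 = π(0.0382)⁴/32 = 2.091×10^-7 m⁴.
θ = T·L/(G·J) = 20.60 × 0.748 / (43.1×10⁹ × 2.091×10^-7) = 1.710×10^-3 rad.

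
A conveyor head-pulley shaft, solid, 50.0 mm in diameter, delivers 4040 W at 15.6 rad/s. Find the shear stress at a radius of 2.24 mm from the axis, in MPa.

0.945 MPa

ω = 15.6 rad/s, so T = P/ω = 4040 / 15.60 = 259.0 N·m.
J = πd⁴/32 = π(0.0500)⁴/32 = 6.136×10^-7 m⁴.
Shear stress varies linearly with radius: τ = T·r/J = 259.0 × 0.00224 / 6.136×10^-7 = 9.454×10^5 Pa.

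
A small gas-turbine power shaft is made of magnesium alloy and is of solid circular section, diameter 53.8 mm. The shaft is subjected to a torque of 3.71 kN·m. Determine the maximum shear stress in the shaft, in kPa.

121000 kPa

J = πd⁴/32 = π(0.0538)⁴/32 = 8.225×10^-7 m⁴.
τ_max = T·r/J = 3710 × 0.0269 / 8.225×10^-7 = 1.213×10^8 Pa.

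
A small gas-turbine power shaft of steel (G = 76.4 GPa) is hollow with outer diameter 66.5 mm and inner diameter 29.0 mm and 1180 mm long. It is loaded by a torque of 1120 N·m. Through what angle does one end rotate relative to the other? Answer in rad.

J = π(d_o⁴ − d_i⁴)/32 = π(0.0665⁴ − 0.0290⁴)/32 = 1.850×10^-6 m⁴.
θ = T·L/(G·J) = 1120 × 1.18 / (76.4×10⁹ × 1.850×10^-6) = 9.348×10^-3 rad.

0.00935 rad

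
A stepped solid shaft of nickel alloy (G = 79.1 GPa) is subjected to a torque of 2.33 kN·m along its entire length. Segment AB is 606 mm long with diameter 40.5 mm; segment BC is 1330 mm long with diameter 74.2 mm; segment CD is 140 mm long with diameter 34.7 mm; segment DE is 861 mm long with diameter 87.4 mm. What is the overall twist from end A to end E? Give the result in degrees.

6.54°

J_AB = π(0.0405)⁴/32 = 2.64×10^-7 m⁴; J_BC = π(0.0742)⁴/32 = 2.98×10^-6 m⁴; J_CD = π(0.0347)⁴/32 = 1.42×10^-7 m⁴; J_DE = π(0.0874)⁴/32 = 5.73×10^-6 m⁴.
θ = (T/G)·Σ L_i/J_i = (2330/79.1×10⁹)·(0.606/2.64×10^-7 + 1.33/2.98×10^-6 + 0.140/1.42×10^-7 + 0.861/5.73×10^-6) = 0.1141 rad.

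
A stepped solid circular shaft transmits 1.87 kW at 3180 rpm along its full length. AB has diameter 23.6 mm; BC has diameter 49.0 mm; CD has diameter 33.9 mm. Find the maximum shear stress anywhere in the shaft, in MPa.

ω = 2π·3180/60 = 333.0 rad/s, so T = P/ω = 1.87×10³ / 333.0 = 5.615 N·m.
Under the same torque, τ_max = 16T/(πd³) is largest where d is smallest — segment AB (d = 23.6 mm).
τ_max = 16·5.615/(π·(0.0236)³) = 2.176×10^6 Pa.

2.18 MPa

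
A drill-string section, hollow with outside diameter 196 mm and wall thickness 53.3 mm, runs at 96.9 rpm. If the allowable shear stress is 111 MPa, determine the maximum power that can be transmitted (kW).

J = π(d_o⁴ − d_i⁴)/32 = π(0.196⁴ − 0.0894⁴)/32 = 1.386×10^-4 m⁴.
T_max = τ_allow·J/r = 1.11×10^8 × 1.386×10^-4 / 0.0980 = 157000 N·m.
ω = 2π·96.9/60 = 10.15 rad/s, so P_max = T_max·ω = 1.593×10^6 W.

1590 kW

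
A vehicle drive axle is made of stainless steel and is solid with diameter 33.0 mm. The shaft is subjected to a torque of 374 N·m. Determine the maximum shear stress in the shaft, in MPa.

J = πd⁴/32 = π(0.0330)⁴/32 = 1.164×10^-7 m⁴.
τ_max = T·r/J = 374.0 × 0.0165 / 1.164×10^-7 = 5.300×10^7 Pa.

53.0 MPa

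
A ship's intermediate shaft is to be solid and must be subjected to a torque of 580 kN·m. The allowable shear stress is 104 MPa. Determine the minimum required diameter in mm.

305 mm

For a solid shaft τ_max = 16T/(πd³), so d = (16T/(π τ_allow))^(1/3) = (16·580000/(π·1.04×10^8))^(1/3) = 0.3051 m.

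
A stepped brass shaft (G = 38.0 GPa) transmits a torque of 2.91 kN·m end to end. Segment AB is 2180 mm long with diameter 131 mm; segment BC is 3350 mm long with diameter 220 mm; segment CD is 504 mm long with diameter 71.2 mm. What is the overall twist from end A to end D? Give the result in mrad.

J_AB = π(0.131)⁴/32 = 2.89×10^-5 m⁴; J_BC = π(0.220)⁴/32 = 2.30×10^-4 m⁴; J_CD = π(0.0712)⁴/32 = 2.52×10^-6 m⁴.
θ = (T/G)·Σ L_i/J_i = (2910/38.0×10⁹)·(2.18/2.89×10^-5 + 3.35/2.30×10^-4 + 0.504/2.52×10^-6) = 0.02219 rad.

22.2 mrad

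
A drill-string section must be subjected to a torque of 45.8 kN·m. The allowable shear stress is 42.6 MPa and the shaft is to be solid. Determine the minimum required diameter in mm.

176 mm

For a solid shaft τ_max = 16T/(πd³), so d = (16T/(π τ_allow))^(1/3) = (16·45800/(π·4.26×10^7))^(1/3) = 0.1763 m.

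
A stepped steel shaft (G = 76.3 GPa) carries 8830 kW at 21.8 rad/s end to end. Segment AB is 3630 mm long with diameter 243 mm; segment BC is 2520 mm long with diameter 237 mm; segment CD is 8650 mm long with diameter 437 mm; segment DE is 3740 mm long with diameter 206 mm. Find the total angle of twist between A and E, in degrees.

ω = 21.8 rad/s, so T = P/ω = 8830×10³ / 21.80 = 405000 N·m.
J_AB = π(0.243)⁴/32 = 3.42×10^-4 m⁴; J_BC = π(0.237)⁴/32 = 3.10×10^-4 m⁴; J_CD = π(0.437)⁴/32 = 3.58×10^-3 m⁴; J_DE = π(0.206)⁴/32 = 1.77×10^-4 m⁴.
θ = (T/G)·Σ L_i/J_i = (405000/76.3×10⁹)·(3.63/3.42×10^-4 + 2.52/3.10×10^-4 + 8.65/3.58×10^-3 + 3.74/1.77×10^-4) = 0.2246 rad.

12.9°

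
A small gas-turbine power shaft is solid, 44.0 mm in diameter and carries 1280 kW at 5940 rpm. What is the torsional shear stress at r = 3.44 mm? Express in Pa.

ω = 2π·5940/60 = 622.0 rad/s, so T = P/ω = 1280×10³ / 622.0 = 2058 N·m.
J = πd⁴/32 = π(0.0440)⁴/32 = 3.680×10^-7 m⁴.
Shear stress varies linearly with radius: τ = T·r/J = 2058 × 0.00344 / 3.680×10^-7 = 1.924×10^7 Pa.

1.92e7 Pa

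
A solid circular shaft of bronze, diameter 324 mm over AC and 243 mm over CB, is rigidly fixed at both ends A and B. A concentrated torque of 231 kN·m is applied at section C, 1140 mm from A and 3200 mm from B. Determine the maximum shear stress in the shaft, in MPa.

31.1 MPa

Compatibility: T_A·a/J_AC = T_B·b/J_CB with T_A + T_B = T₀.
J_AC = 1.08×10^-3 m⁴, J_CB = 3.42×10^-4 m⁴, so T_A = T₀·(J_AC/a)/((J_AC/a)+(J_CB/b)) = 207600 N·m, T_B = 23400 N·m.
τ in each portion: τ_AC = 3.11×10^7 Pa, τ_CB = 8.31×10^6 Pa; maximum is in AC.
τ_max = T_AC·r/J = 207600·0.162/1.08×10^-3 = 3.109×10^7 Pa.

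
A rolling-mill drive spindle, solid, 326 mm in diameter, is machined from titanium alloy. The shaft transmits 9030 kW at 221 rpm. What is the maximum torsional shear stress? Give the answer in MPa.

ω = 2π·221/60 = 23.14 rad/s, so T = P/ω = 9030×10³ / 23.14 = 390200 N·m.
J = πd⁴/32 = π(0.326)⁴/32 = 1.109×10^-3 m⁴.
τ_max = T·r/J = 390200 × 0.163 / 1.109×10^-3 = 5.736×10^7 Pa.

57.4 MPa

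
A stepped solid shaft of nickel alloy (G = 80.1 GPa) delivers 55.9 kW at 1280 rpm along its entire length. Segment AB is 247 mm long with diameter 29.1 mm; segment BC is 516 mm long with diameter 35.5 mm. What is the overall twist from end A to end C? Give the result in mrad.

ω = 2π·1280/60 = 134.0 rad/s, so T = P/ω = 55.9×10³ / 134.0 = 417.0 N·m.
J_AB = π(0.0291)⁴/32 = 7.04×10^-8 m⁴; J_BC = π(0.0355)⁴/32 = 1.56×10^-7 m⁴.
θ = (T/G)·Σ L_i/J_i = (417.0/80.1×10⁹)·(0.247/7.04×10^-8 + 0.516/1.56×10^-7) = 0.03550 rad.

35.5 mrad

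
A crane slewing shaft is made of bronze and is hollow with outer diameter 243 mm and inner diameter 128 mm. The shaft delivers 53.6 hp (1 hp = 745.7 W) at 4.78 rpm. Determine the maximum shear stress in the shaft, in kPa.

ω = 2π·4.78/60 = 0.5006 rad/s, so T = P/ω = 53.6×745.7 / 0.5006 = 79850 N·m.
J = π(d_o⁴ − d_i⁴)/32 = π(0.243⁴ − 0.128⁴)/32 = 3.160×10^-4 m⁴.
τ_max = T·r/J = 79850 × 0.121 / 3.160×10^-4 = 3.071×10^7 Pa.

30700 kPa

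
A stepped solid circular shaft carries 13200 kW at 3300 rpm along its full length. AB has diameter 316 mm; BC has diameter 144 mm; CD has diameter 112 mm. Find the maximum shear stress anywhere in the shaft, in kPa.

ω = 2π·3300/60 = 345.6 rad/s, so T = P/ω = 13200×10³ / 345.6 = 38200 N·m.
Under the same torque, τ_max = 16T/(πd³) is largest where d is smallest — segment CD (d = 112 mm).
τ_max = 16·38200/(π·(0.112)³) = 1.385×10^8 Pa.

138000 kPa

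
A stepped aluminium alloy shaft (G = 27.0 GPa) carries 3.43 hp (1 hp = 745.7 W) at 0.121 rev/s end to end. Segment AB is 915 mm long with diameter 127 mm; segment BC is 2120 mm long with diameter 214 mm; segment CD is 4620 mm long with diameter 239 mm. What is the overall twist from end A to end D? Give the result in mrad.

7.54 mrad

ω = 2π·0.121 = 0.7603 rad/s, so T = P/ω = 3.43×745.7 / 0.7603 = 3364 N·m.
J_AB = π(0.127)⁴/32 = 2.55×10^-5 m⁴; J_BC = π(0.214)⁴/32 = 2.06×10^-4 m⁴; J_CD = π(0.239)⁴/32 = 3.20×10^-4 m⁴.
θ = (T/G)·Σ L_i/J_i = (3364/27.0×10⁹)·(0.915/2.55×10^-5 + 2.12/2.06×10^-4 + 4.62/3.20×10^-4) = 7.544×10^-3 rad.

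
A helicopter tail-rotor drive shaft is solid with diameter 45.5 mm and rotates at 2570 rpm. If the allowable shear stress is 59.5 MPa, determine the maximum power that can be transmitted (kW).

J = πd⁴/32 = π(0.0455)⁴/32 = 4.208×10^-7 m⁴.
T_max = τ_allow·J/r = 5.95×10^7 × 4.208×10^-7 / 0.0227 = 1100 N·m.
ω = 2π·2570/60 = 269.1 rad/s, so P_max = T_max·ω = 2.962×10^5 W.

296 kW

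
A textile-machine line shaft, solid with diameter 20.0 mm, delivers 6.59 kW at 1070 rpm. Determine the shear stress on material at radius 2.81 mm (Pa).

ω = 2π·1070/60 = 112.1 rad/s, so T = P/ω = 6.59×10³ / 112.1 = 58.81 N·m.
J = πd⁴/32 = π(0.0200)⁴/32 = 1.571×10^-8 m⁴.
Shear stress varies linearly with radius: τ = T·r/J = 58.81 × 0.00281 / 1.571×10^-8 = 1.052×10^7 Pa.

1.05e7 Pa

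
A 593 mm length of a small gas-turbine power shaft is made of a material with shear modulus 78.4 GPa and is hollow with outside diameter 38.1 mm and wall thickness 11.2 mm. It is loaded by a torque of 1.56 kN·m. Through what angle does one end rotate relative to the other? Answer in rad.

0.0587 rad

J = π(d_o⁴ − d_i⁴)/32 = π(0.0381⁴ − 0.0157⁴)/32 = 2.009×10^-7 m⁴.
θ = T·L/(G·J) = 1560 × 0.593 / (78.4×10⁹ × 2.009×10^-7) = 0.05873 rad.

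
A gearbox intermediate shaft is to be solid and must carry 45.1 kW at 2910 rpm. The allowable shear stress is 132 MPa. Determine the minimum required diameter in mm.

ω = 2π·2910/60 = 304.7 rad/s, so T = P/ω = 45.1×10³ / 304.7 = 148.0 N·m.
For a solid shaft τ_max = 16T/(πd³), so d = (16T/(π τ_allow))^(1/3) = (16·148.0/(π·1.32×10^8))^(1/3) = 0.01787 m.

17.9 mm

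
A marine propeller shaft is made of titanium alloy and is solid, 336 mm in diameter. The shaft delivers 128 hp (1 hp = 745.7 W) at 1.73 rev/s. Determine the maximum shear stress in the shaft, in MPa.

ω = 2π·1.73 = 10.87 rad/s, so T = P/ω = 128×745.7 / 10.87 = 8781 N·m.
J = πd⁴/32 = π(0.336)⁴/32 = 1.251×10^-3 m⁴.
τ_max = T·r/J = 8781 × 0.168 / 1.251×10^-3 = 1.179×10^6 Pa.

1.18 MPa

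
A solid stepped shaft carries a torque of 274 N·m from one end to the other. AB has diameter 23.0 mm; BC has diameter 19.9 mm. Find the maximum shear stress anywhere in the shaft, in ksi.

25.7 ksi

Under the same torque, τ_max = 16T/(πd³) is largest where d is smallest — segment BC (d = 19.9 mm).
τ_max = 16·274.0/(π·(0.0199)³) = 1.771×10^8 Pa.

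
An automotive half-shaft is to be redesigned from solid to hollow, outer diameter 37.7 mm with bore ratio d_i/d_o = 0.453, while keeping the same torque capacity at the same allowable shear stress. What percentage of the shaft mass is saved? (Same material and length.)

18.2 %

Equal τ_max and T ⇒ the solid shaft needs d_s³ = d_o³(1−k⁴), so d_s = 37.7·(1−0.453⁴)^(1/3) = 37.16 mm.
Area ratio A_h/A_s = d_o²(1−k²)/d_s² = (1−k²)/(1−k⁴)^(2/3) = 0.8179.
Mass saving = 1 − 0.8179 = 18.2 %.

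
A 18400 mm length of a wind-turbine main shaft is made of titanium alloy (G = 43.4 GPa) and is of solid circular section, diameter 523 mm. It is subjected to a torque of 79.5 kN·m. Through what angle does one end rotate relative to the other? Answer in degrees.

0.263°

J = πd⁴/32 = π(0.523)⁴/32 = 7.345×10^-3 m⁴.
θ = T·L/(G·J) = 79500 × 18.4 / (43.4×10⁹ × 7.345×10^-3) = 4.589×10^-3 rad.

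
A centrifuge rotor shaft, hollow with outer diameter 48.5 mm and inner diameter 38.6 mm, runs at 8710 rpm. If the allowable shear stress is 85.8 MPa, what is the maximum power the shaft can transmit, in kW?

J = π(d_o⁴ − d_i⁴)/32 = π(0.0485⁴ − 0.0386⁴)/32 = 3.253×10^-7 m⁴.
T_max = τ_allow·J/r = 8.58×10^7 × 3.253×10^-7 / 0.0243 = 1151 N·m.
ω = 2π·8710/60 = 912.1 rad/s, so P_max = T_max·ω = 1.050×10^6 W.

1050 kW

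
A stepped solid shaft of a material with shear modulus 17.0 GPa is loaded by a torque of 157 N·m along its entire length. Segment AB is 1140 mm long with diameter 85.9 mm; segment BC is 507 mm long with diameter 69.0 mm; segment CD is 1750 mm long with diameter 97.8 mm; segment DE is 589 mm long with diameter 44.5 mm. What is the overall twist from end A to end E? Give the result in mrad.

20.0 mrad

J_AB = π(0.0859)⁴/32 = 5.35×10^-6 m⁴; J_BC = π(0.0690)⁴/32 = 2.23×10^-6 m⁴; J_CD = π(0.0978)⁴/32 = 8.98×10^-6 m⁴; J_DE = π(0.0445)⁴/32 = 3.85×10^-7 m⁴.
θ = (T/G)·Σ L_i/J_i = (157.0/17.0×10⁹)·(1.14/5.35×10^-6 + 0.507/2.23×10^-6 + 1.75/8.98×10^-6 + 0.589/3.85×10^-7) = 0.02000 rad.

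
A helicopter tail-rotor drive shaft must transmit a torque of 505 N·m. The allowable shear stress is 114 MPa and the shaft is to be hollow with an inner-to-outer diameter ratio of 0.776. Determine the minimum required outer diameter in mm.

32.8 mm

For a hollow shaft with d_i/d_o = 0.776: τ_max = 16T/(π d_o³ (1−k⁴)), so d_o = [16T/(π τ_allow (1−k⁴))]^(1/3) = [16·505.0/(π·1.14×10^8·0.6374)]^(1/3) = 0.03283 m.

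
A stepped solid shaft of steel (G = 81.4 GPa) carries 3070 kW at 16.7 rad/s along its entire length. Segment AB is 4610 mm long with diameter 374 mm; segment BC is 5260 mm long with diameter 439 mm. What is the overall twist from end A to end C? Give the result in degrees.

ω = 16.7 rad/s, so T = P/ω = 3070×10³ / 16.70 = 183800 N·m.
J_AB = π(0.374)⁴/32 = 1.92×10^-3 m⁴; J_BC = π(0.439)⁴/32 = 3.65×10^-3 m⁴.
θ = (T/G)·Σ L_i/J_i = (183800/81.4×10⁹)·(4.61/1.92×10^-3 + 5.26/3.65×10^-3) = 8.678×10^-3 rad.

0.497°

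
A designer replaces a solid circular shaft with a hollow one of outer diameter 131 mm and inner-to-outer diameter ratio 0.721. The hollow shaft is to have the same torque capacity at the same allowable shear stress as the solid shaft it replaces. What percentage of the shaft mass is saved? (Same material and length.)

Equal τ_max and T ⇒ the solid shaft needs d_s³ = d_o³(1−k⁴), so d_s = 131·(1−0.721⁴)^(1/3) = 117.9 mm.
Area ratio A_h/A_s = d_o²(1−k²)/d_s² = (1−k²)/(1−k⁴)^(2/3) = 0.5924.
Mass saving = 1 − 0.5924 = 40.8 %.

40.8 %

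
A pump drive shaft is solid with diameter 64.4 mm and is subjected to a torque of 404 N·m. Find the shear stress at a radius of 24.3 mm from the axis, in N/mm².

5.81 N/mm²

J = πd⁴/32 = π(0.0644)⁴/32 = 1.689×10^-6 m⁴.
Shear stress varies linearly with radius: τ = T·r/J = 404.0 × 0.0243 / 1.689×10^-6 = 5.814×10^6 Pa.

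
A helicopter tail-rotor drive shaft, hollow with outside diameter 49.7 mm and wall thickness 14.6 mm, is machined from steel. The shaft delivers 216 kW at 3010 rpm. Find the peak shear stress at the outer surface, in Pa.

ω = 2π·3010/60 = 315.2 rad/s, so T = P/ω = 216×10³ / 315.2 = 685.3 N·m.
J = π(d_o⁴ − d_i⁴)/32 = π(0.0497⁴ − 0.0205⁴)/32 = 5.817×10^-7 m⁴.
τ_max = T·r/J = 685.3 × 0.0249 / 5.817×10^-7 = 2.928×10^7 Pa.

2.93e7 Pa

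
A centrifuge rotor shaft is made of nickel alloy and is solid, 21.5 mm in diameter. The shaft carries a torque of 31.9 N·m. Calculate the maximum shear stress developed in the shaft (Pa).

J = πd⁴/32 = π(0.0215)⁴/32 = 2.098×10^-8 m⁴.
τ_max = T·r/J = 31.90 × 0.0107 / 2.098×10^-8 = 1.635×10^7 Pa.

1.63e7 Pa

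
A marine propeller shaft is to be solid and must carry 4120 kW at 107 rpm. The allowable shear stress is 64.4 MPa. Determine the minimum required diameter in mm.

ω = 2π·107/60 = 11.21 rad/s, so T = P/ω = 4120×10³ / 11.21 = 367700 N·m.
For a solid shaft τ_max = 16T/(πd³), so d = (16T/(π τ_allow))^(1/3) = (16·367700/(π·6.44×10^7))^(1/3) = 0.3075 m.

308 mm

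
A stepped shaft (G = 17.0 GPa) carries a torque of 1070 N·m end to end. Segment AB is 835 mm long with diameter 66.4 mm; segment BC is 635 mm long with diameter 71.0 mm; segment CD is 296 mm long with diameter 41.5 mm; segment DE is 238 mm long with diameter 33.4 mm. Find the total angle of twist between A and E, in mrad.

230 mrad

J_AB = π(0.0664)⁴/32 = 1.91×10^-6 m⁴; J_BC = π(0.0710)⁴/32 = 2.49×10^-6 m⁴; J_CD = π(0.0415)⁴/32 = 2.91×10^-7 m⁴; J_DE = π(0.0334)⁴/32 = 1.22×10^-7 m⁴.
θ = (T/G)·Σ L_i/J_i = (1070/17.0×10⁹)·(0.835/1.91×10^-6 + 0.635/2.49×10^-6 + 0.296/2.91×10^-7 + 0.238/1.22×10^-7) = 0.2301 rad.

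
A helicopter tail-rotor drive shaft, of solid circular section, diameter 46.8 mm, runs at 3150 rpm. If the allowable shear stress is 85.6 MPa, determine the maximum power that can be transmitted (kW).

568 kW

J = πd⁴/32 = π(0.0468)⁴/32 = 4.710×10^-7 m⁴.
T_max = τ_allow·J/r = 8.56×10^7 × 4.710×10^-7 / 0.0234 = 1723 N·m.
ω = 2π·3150/60 = 329.9 rad/s, so P_max = T_max·ω = 5.683×10^5 W.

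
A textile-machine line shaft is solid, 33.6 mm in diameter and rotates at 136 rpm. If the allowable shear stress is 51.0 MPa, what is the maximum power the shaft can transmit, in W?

J = πd⁴/32 = π(0.0336)⁴/32 = 1.251×10^-7 m⁴.
T_max = τ_allow·J/r = 5.10×10^7 × 1.251×10^-7 / 0.0168 = 379.9 N·m.
ω = 2π·136/60 = 14.24 rad/s, so P_max = T_max·ω = 5410 W.

5410 W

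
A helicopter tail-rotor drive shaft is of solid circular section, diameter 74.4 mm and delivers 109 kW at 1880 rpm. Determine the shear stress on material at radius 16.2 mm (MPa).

2.98 MPa

ω = 2π·1880/60 = 196.9 rad/s, so T = P/ω = 109×10³ / 196.9 = 553.7 N·m.
J = πd⁴/32 = π(0.0744)⁴/32 = 3.008×10^-6 m⁴.
Shear stress varies linearly with radius: τ = T·r/J = 553.7 × 0.0162 / 3.008×10^-6 = 2.982×10^6 Pa.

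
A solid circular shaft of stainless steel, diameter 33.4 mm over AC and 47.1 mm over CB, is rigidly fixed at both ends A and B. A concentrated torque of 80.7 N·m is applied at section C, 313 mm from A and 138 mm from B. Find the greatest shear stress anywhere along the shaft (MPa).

3.54 MPa

Compatibility: T_A·a/J_AC = T_B·b/J_CB with T_A + T_B = T₀.
J_AC = 1.22×10^-7 m⁴, J_CB = 4.83×10^-7 m⁴, so T_A = T₀·(J_AC/a)/((J_AC/a)+(J_CB/b)) = 8.095 N·m, T_B = 72.61 N·m.
τ in each portion: τ_AC = 1.11×10^6 Pa, τ_CB = 3.54×10^6 Pa; maximum is in CB.
τ_max = T_CB·r/J = 72.61·0.0236/4.83×10^-7 = 3.539×10^6 Pa.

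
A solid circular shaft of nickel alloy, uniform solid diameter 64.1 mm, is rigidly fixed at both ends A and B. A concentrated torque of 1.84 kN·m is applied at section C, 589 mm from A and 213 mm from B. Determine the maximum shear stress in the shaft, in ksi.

With uniform GJ and both ends fixed, compatibility θ_AC = θ_CB gives T_A·a = T_B·b, together with T_A + T_B = T₀.
T_A = T₀·b/(a+b) = 1840·213/802.0 = 488.7 N·m; T_B = 1351 N·m.
τ in each portion: τ_AC = 9.45×10^6 Pa, τ_CB = 2.61×10^7 Pa; maximum is in CB.
τ_max = T_CB·r/J = 1351·0.0320/1.66×10^-6 = 2.613×10^7 Pa.

3.79 ksi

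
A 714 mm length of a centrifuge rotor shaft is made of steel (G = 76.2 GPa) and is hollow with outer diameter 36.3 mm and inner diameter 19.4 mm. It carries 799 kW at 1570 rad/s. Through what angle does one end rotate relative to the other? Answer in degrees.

ω = 1570 rad/s, so T = P/ω = 799×10³ / 1570 = 508.9 N·m.
J = π(d_o⁴ − d_i⁴)/32 = π(0.0363⁴ − 0.0194⁴)/32 = 1.566×10^-7 m⁴.
θ = T·L/(G·J) = 508.9 × 0.714 / (76.2×10⁹ × 1.566×10^-7) = 0.03046 rad.

1.75°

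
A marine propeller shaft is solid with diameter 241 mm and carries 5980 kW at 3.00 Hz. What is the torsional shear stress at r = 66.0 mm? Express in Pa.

6.32e7 Pa

ω = 2π·3.00 = 18.85 rad/s, so T = P/ω = 5980×10³ / 18.85 = 317200 N·m.
J = πd⁴/32 = π(0.241)⁴/32 = 3.312×10^-4 m⁴.
Shear stress varies linearly with radius: τ = T·r/J = 317200 × 0.0660 / 3.312×10^-4 = 6.322×10^7 Pa.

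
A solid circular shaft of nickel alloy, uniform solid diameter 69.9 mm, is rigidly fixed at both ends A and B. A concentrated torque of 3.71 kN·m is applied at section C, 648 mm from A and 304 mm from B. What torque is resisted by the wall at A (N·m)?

1180 N·m

With uniform GJ and both ends fixed, compatibility θ_AC = θ_CB gives T_A·a = T_B·b, together with T_A + T_B = T₀.
T_A = T₀·b/(a+b) = 3710·304/952.0 = 1185 N·m; T_B = 2525 N·m.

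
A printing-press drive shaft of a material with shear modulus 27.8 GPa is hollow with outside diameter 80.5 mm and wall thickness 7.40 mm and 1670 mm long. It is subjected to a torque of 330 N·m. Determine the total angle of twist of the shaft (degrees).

0.495°

J = π(d_o⁴ − d_i⁴)/32 = π(0.0805⁴ − 0.0657⁴)/32 = 2.294×10^-6 m⁴.
θ = T·L/(G·J) = 330.0 × 1.67 / (27.8×10⁹ × 2.294×10^-6) = 8.643×10^-3 rad.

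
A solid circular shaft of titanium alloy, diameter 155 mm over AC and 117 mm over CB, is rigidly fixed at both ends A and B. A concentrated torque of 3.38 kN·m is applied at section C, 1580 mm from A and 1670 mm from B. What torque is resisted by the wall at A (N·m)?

Compatibility: T_A·a/J_AC = T_B·b/J_CB with T_A + T_B = T₀.
J_AC = 5.67×10^-5 m⁴, J_CB = 1.84×10^-5 m⁴, so T_A = T₀·(J_AC/a)/((J_AC/a)+(J_CB/b)) = 2586 N·m, T_B = 794.2 N·m.

2590 N·m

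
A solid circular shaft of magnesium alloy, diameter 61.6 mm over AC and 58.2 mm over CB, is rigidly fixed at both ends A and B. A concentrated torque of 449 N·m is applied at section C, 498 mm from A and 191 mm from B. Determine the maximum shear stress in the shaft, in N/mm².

7.83 N/mm²

Compatibility: T_A·a/J_AC = T_B·b/J_CB with T_A + T_B = T₀.
J_AC = 1.41×10^-6 m⁴, J_CB = 1.13×10^-6 m⁴, so T_A = T₀·(J_AC/a)/((J_AC/a)+(J_CB/b)) = 145.9 N·m, T_B = 303.1 N·m.
τ in each portion: τ_AC = 3.18×10^6 Pa, τ_CB = 7.83×10^6 Pa; maximum is in CB.
τ_max = T_CB·r/J = 303.1·0.0291/1.13×10^-6 = 7.831×10^6 Pa.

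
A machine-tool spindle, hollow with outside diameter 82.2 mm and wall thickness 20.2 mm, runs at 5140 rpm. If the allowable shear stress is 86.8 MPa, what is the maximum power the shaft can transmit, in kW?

J = π(d_o⁴ − d_i⁴)/32 = π(0.0822⁴ − 0.0418⁴)/32 = 4.182×10^-6 m⁴.
T_max = τ_allow·J/r = 8.68×10^7 × 4.182×10^-6 / 0.0411 = 8833 N·m.
ω = 2π·5140/60 = 538.3 rad/s, so P_max = T_max·ω = 4.754×10^6 W.

4750 kW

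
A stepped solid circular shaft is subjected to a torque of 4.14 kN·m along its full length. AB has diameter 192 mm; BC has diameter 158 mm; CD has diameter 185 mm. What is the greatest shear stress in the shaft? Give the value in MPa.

Under the same torque, τ_max = 16T/(πd³) is largest where d is smallest — segment BC (d = 158 mm).
τ_max = 16·4140/(π·(0.158)³) = 5.346×10^6 Pa.

5.35 MPa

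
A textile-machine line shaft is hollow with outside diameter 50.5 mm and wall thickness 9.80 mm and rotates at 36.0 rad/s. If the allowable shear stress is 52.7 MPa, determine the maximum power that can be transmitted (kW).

J = π(d_o⁴ − d_i⁴)/32 = π(0.0505⁴ − 0.0309⁴)/32 = 5.490×10^-7 m⁴.
T_max = τ_allow·J/r = 5.27×10^7 × 5.490×10^-7 / 0.0253 = 1146 N·m.
ω = 36.0 rad/s, so P_max = T_max·ω = 4.125×10^4 W.

41.3 kW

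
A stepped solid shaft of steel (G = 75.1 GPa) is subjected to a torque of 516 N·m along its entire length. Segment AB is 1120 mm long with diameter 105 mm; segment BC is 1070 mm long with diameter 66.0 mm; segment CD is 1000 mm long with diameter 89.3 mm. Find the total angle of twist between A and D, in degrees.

J_AB = π(0.105)⁴/32 = 1.19×10^-5 m⁴; J_BC = π(0.0660)⁴/32 = 1.86×10^-6 m⁴; J_CD = π(0.0893)⁴/32 = 6.24×10^-6 m⁴.
θ = (T/G)·Σ L_i/J_i = (516.0/75.1×10⁹)·(1.12/1.19×10^-5 + 1.07/1.86×10^-6 + 1.00/6.24×10^-6) = 5.692×10^-3 rad.

0.326°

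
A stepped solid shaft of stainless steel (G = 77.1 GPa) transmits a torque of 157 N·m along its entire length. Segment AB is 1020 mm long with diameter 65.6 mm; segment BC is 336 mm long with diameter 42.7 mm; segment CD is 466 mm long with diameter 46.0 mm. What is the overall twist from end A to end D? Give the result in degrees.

J_AB = π(0.0656)⁴/32 = 1.82×10^-6 m⁴; J_BC = π(0.0427)⁴/32 = 3.26×10^-7 m⁴; J_CD = π(0.0460)⁴/32 = 4.40×10^-7 m⁴.
θ = (T/G)·Σ L_i/J_i = (157.0/77.1×10⁹)·(1.02/1.82×10^-6 + 0.336/3.26×10^-7 + 0.466/4.40×10^-7) = 5.398×10^-3 rad.

0.309°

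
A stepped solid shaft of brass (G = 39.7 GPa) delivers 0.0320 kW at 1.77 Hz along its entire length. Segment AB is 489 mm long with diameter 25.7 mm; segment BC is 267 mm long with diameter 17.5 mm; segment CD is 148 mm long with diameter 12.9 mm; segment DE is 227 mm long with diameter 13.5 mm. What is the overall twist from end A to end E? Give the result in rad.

0.0119 rad

ω = 2π·1.77 = 11.12 rad/s, so T = P/ω = 0.0320×10³ / 11.12 = 2.877 N·m.
J_AB = π(0.0257)⁴/32 = 4.28×10^-8 m⁴; J_BC = π(0.0175)⁴/32 = 9.21×10^-9 m⁴; J_CD = π(0.0129)⁴/32 = 2.72×10^-9 m⁴; J_DE = π(0.0135)⁴/32 = 3.26×10^-9 m⁴.
θ = (T/G)·Σ L_i/J_i = (2.877/39.7×10⁹)·(0.489/4.28×10^-8 + 0.267/9.21×10^-9 + 0.148/2.72×10^-9 + 0.227/3.26×10^-9) = 0.01192 rad.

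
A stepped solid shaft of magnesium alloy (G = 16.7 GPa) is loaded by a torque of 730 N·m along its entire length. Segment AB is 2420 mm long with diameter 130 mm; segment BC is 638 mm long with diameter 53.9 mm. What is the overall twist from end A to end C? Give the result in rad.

J_AB = π(0.130)⁴/32 = 2.80×10^-5 m⁴; J_BC = π(0.0539)⁴/32 = 8.29×10^-7 m⁴.
θ = (T/G)·Σ L_i/J_i = (730.0/16.7×10⁹)·(2.42/2.80×10^-5 + 0.638/8.29×10^-7) = 0.03743 rad.

0.0374 rad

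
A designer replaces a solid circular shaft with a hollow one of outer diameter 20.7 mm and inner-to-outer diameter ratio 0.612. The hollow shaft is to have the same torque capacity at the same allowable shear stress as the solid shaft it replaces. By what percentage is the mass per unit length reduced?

30.8 %

Equal τ_max and T ⇒ the solid shaft needs d_s³ = d_o³(1−k⁴), so d_s = 20.7·(1−0.612⁴)^(1/3) = 19.68 mm.
Area ratio A_h/A_s = d_o²(1−k²)/d_s² = (1−k²)/(1−k⁴)^(2/3) = 0.6918.
Mass saving = 1 − 0.6918 = 30.8 %.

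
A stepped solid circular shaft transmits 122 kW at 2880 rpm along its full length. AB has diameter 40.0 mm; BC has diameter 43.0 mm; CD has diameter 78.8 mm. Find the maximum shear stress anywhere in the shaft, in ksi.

ω = 2π·2880/60 = 301.6 rad/s, so T = P/ω = 122×10³ / 301.6 = 404.5 N·m.
Under the same torque, τ_max = 16T/(πd³) is largest where d is smallest — segment AB (d = 40.0 mm).
τ_max = 16·404.5/(π·(0.0400)³) = 3.219×10^7 Pa.

4.67 ksi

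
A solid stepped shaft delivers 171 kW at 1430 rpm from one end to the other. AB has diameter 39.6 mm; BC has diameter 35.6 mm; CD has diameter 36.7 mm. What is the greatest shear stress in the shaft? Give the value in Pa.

ω = 2π·1430/60 = 149.7 rad/s, so T = P/ω = 171×10³ / 149.7 = 1142 N·m.
Under the same torque, τ_max = 16T/(πd³) is largest where d is smallest — segment BC (d = 35.6 mm).
τ_max = 16·1142/(π·(0.0356)³) = 1.289×10^8 Pa.

1.29e8 Pa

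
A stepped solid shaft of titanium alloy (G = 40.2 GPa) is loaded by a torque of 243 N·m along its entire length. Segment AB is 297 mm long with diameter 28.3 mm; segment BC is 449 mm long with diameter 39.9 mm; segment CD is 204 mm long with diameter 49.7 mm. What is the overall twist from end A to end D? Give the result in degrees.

J_AB = π(0.0283)⁴/32 = 6.30×10^-8 m⁴; J_BC = π(0.0399)⁴/32 = 2.49×10^-7 m⁴; J_CD = π(0.0497)⁴/32 = 5.99×10^-7 m⁴.
θ = (T/G)·Σ L_i/J_i = (243.0/40.2×10⁹)·(0.297/6.30×10^-8 + 0.449/2.49×10^-7 + 0.204/5.99×10^-7) = 0.04148 rad.

2.38°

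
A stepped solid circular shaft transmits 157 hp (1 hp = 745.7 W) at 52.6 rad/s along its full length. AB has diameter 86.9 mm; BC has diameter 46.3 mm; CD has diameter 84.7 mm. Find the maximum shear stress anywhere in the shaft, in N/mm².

114 N/mm²

ω = 52.6 rad/s, so T = P/ω = 157×745.7 / 52.60 = 2226 N·m.
Under the same torque, τ_max = 16T/(πd³) is largest where d is smallest — segment BC (d = 46.3 mm).
τ_max = 16·2226/(π·(0.0463)³) = 1.142×10^8 Pa.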